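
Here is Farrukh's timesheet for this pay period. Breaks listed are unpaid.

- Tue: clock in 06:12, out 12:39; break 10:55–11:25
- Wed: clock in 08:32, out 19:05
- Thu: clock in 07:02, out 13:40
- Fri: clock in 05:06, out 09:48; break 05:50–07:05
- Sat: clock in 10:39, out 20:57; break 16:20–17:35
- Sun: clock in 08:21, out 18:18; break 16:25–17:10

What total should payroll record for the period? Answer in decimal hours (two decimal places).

Tue: 06:12–12:39 = 6 h 27 min; less 30 min break → 5 h 57 min
Wed: 08:32–19:05 = 10 h 33 min
Thu: 07:02–13:40 = 6 h 38 min
Fri: 05:06–09:48 = 4 h 42 min; less 75 min break → 3 h 27 min
Sat: 10:39–20:57 = 10 h 18 min; less 75 min break → 9 h 3 min
Sun: 08:21–18:18 = 9 h 57 min; less 45 min break → 9 h 12 min
Total: 5 h 57 min + 10 h 33 min + 6 h 38 min + 3 h 27 min + 9 h 3 min + 9 h 12 min = 44 h 50 min.

44.83 hours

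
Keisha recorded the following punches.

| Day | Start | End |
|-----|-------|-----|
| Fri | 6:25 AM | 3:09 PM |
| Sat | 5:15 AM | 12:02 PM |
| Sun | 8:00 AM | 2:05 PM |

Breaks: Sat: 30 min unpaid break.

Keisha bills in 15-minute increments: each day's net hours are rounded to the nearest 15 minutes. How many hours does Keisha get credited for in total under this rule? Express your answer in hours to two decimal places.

21.00 hours

Fri: 6:25 AM–3:09 PM = 8 h 44 min → rounds to 8 h 45 min
Sat: 5:15 AM–12:02 PM = 6 h 47 min − 30 min = 6 h 17 min → rounds to 6 h 15 min
Sun: 8:00 AM–2:05 PM = 6 h 5 min → rounds to 6 h 0 min
Total credited: 21 h 0 min.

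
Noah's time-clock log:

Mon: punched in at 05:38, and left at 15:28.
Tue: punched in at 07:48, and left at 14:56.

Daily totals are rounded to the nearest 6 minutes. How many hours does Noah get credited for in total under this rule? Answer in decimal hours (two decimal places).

16.90 hours

Mon: 05:38–15:28 = 9 h 50 min → rounds to 9 h 48 min
Tue: 07:48–14:56 = 7 h 8 min → rounds to 7 h 6 min
Total credited: 16 h 54 min.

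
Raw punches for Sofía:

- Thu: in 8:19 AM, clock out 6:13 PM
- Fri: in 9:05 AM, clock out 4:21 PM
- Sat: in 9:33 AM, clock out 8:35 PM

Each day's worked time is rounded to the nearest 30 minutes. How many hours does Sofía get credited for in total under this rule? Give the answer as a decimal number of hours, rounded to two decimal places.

28.50 hours

Thu: 8:19 AM–6:13 PM = 9 h 54 min → rounds to 10 h 0 min
Fri: 9:05 AM–4:21 PM = 7 h 16 min → rounds to 7 h 30 min
Sat: 9:33 AM–8:35 PM = 11 h 2 min → rounds to 11 h 0 min
Total credited: 28 h 30 min.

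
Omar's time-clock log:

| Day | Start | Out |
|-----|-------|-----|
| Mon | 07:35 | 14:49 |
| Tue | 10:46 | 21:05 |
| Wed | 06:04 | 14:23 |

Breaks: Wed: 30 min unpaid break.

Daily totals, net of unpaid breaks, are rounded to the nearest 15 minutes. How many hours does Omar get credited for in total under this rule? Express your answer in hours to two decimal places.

Mon: 07:35–14:49 = 7 h 14 min → rounds to 7 h 15 min
Tue: 10:46–21:05 = 10 h 19 min → rounds to 10 h 15 min
Wed: 06:04–14:23 = 8 h 19 min − 30 min = 7 h 49 min → rounds to 7 h 45 min
Total credited: 25 h 15 min.

25.25 hours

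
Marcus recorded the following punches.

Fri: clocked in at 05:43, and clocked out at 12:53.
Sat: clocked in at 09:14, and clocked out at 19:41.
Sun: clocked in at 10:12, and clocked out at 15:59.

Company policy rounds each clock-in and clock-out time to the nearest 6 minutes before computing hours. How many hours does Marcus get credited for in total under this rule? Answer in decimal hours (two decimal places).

Fri: in 05:43→05:42, out 12:53→12:54; 7 h 12 min
Sat: in 09:14→09:12, out 19:41→19:42; 10 h 30 min
Sun: in 10:12→10:12, out 15:59→16:00; 5 h 48 min
Total credited: 23 h 30 min.

23.50 hours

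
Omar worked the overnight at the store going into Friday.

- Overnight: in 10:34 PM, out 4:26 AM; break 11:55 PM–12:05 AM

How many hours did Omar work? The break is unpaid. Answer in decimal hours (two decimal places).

5.70 hours

Overnight: 10:34 PM → midnight = 1 h 26 min; midnight → 4:26 AM = 4 h 26 min; span 5 h 52 min; less 10 min break → 5 h 42 min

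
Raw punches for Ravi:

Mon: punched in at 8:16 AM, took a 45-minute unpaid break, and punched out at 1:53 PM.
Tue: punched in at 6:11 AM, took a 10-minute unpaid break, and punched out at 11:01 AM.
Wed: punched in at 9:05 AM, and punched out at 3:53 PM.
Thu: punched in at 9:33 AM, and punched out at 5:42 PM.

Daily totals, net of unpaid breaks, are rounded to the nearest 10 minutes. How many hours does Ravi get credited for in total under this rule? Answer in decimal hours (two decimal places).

24.50 hours

Mon: 8:16 AM–1:53 PM = 5 h 37 min − 45 min = 4 h 52 min → rounds to 4 h 50 min
Tue: 6:11 AM–11:01 AM = 4 h 50 min − 10 min = 4 h 40 min → rounds to 4 h 40 min
Wed: 9:05 AM–3:53 PM = 6 h 48 min → rounds to 6 h 50 min
Thu: 9:33 AM–5:42 PM = 8 h 9 min → rounds to 8 h 10 min
Total credited: 24 h 30 min.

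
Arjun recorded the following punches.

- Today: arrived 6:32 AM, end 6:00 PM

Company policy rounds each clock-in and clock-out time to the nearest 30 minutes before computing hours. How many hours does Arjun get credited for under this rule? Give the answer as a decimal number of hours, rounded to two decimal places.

Today: in 6:32 AM→6:30 AM, out 6:00 PM→6:00 PM; 11 h 30 min

11.50 hours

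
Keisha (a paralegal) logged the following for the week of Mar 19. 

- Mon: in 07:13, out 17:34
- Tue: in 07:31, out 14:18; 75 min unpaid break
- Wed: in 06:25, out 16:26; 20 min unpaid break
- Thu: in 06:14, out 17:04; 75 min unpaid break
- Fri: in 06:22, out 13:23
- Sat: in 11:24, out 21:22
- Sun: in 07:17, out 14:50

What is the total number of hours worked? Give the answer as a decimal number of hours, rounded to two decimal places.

Mon: 07:13–17:34 = 10 h 21 min
Tue: 07:31–14:18 = 6 h 47 min; less 75 min break → 5 h 32 min
Wed: 06:25–16:26 = 10 h 1 min; less 20 min break → 9 h 41 min
Thu: 06:14–17:04 = 10 h 50 min; less 75 min break → 9 h 35 min
Fri: 06:22–13:23 = 7 h 1 min
Sat: 11:24–21:22 = 9 h 58 min
Sun: 07:17–14:50 = 7 h 33 min
Total: 10 h 21 min + 5 h 32 min + 9 h 41 min + 9 h 35 min + 7 h 1 min + 9 h 58 min + 7 h 33 min = 59 h 41 min.

59.68 hours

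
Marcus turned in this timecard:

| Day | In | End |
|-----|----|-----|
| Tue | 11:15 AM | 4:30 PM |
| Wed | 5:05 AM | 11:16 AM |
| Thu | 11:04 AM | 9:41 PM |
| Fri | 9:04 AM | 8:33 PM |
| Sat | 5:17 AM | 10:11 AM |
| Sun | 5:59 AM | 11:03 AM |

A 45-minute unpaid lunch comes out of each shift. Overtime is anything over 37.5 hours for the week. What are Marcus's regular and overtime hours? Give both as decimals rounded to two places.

Regular 37.50 hours, overtime 1.50 hours

Tue: 11:15 AM–4:30 PM = 5 h 15 min; less 45 min break → 4 h 30 min
Wed: 5:05 AM–11:16 AM = 6 h 11 min; less 45 min break → 5 h 26 min
Thu: 11:04 AM–9:41 PM = 10 h 37 min; less 45 min break → 9 h 52 min
Fri: 9:04 AM–8:33 PM = 11 h 29 min; less 45 min break → 10 h 44 min
Sat: 5:17 AM–10:11 AM = 4 h 54 min; less 45 min break → 4 h 9 min
Sun: 5:59 AM–11:03 AM = 5 h 4 min; less 45 min break → 4 h 19 min
Total worked: 39 h 0 min = 39.00 h.
Threshold 37.5 h → overtime 1 h 30 min, regular 37 h 30 min.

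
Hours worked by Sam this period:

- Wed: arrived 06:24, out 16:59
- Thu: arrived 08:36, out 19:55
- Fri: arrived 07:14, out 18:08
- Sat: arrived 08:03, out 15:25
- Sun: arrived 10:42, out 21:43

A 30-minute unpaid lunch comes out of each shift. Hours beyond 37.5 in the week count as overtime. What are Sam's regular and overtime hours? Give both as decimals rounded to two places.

Regular 37.50 hours, overtime 11.18 hours

Wed: 06:24–16:59 = 10 h 35 min; less 30 min break → 10 h 5 min
Thu: 08:36–19:55 = 11 h 19 min; less 30 min break → 10 h 49 min
Fri: 07:14–18:08 = 10 h 54 min; less 30 min break → 10 h 24 min
Sat: 08:03–15:25 = 7 h 22 min; less 30 min break → 6 h 52 min
Sun: 10:42–21:43 = 11 h 1 min; less 30 min break → 10 h 31 min
Total worked: 48 h 41 min = 48.68 h.
Threshold 37.5 h → overtime 11 h 11 min, regular 37 h 30 min.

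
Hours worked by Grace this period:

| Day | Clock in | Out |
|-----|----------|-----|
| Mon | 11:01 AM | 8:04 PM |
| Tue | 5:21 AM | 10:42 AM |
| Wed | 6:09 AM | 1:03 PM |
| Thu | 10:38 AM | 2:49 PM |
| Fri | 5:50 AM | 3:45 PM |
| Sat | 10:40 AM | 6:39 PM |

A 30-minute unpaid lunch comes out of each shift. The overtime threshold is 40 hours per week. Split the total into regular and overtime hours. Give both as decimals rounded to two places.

Regular 40.00 hours, overtime 0.38 hours

Mon: 11:01 AM–8:04 PM = 9 h 3 min; less 30 min break → 8 h 33 min
Tue: 5:21 AM–10:42 AM = 5 h 21 min; less 30 min break → 4 h 51 min
Wed: 6:09 AM–1:03 PM = 6 h 54 min; less 30 min break → 6 h 24 min
Thu: 10:38 AM–2:49 PM = 4 h 11 min; less 30 min break → 3 h 41 min
Fri: 5:50 AM–3:45 PM = 9 h 55 min; less 30 min break → 9 h 25 min
Sat: 10:40 AM–6:39 PM = 7 h 59 min; less 30 min break → 7 h 29 min
Total worked: 40 h 23 min = 40.38 h.
Threshold 40 h → overtime 0 h 23 min, regular 40 h 0 min.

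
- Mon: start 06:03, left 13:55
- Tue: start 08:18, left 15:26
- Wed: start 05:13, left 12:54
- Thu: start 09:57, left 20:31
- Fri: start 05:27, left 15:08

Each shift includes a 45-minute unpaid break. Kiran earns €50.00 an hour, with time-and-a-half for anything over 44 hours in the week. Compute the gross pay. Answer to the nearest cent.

Mon: 06:03–13:55 = 7 h 52 min; less 45 min break → 7 h 7 min
Tue: 08:18–15:26 = 7 h 8 min; less 45 min break → 6 h 23 min
Wed: 05:13–12:54 = 7 h 41 min; less 45 min break → 6 h 56 min
Thu: 09:57–20:31 = 10 h 34 min; less 45 min break → 9 h 49 min
Fri: 05:27–15:08 = 9 h 41 min; less 45 min break → 8 h 56 min
Total worked: 39 h 11 min = 2351 min.
Regular 39 h 11 min = 2351 min at €50.00/h; overtime 0 h 0 min = 0 min at €75.00/h.
Pay = (2351 × €50.00 + 0 × €75.00) ÷ 60 = €1959.17.

€1959.17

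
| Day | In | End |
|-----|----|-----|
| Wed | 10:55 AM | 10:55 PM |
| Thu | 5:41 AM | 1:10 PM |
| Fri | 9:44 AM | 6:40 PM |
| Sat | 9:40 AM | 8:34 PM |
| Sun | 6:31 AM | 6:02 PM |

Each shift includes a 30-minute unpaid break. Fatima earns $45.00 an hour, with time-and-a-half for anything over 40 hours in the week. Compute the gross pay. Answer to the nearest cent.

$2362.50

Wed: 10:55 AM–10:55 PM = 12 h 0 min; less 30 min break → 11 h 30 min
Thu: 5:41 AM–1:10 PM = 7 h 29 min; less 30 min break → 6 h 59 min
Fri: 9:44 AM–6:40 PM = 8 h 56 min; less 30 min break → 8 h 26 min
Sat: 9:40 AM–8:34 PM = 10 h 54 min; less 30 min break → 10 h 24 min
Sun: 6:31 AM–6:02 PM = 11 h 31 min; less 30 min break → 11 h 1 min
Total worked: 48 h 20 min = 2900 min.
Regular 40 h 0 min = 2400 min at $45.00/h; overtime 8 h 20 min = 500 min at $67.50/h.
Pay = (2400 × $45.00 + 500 × $67.50) ÷ 60 = $2362.50.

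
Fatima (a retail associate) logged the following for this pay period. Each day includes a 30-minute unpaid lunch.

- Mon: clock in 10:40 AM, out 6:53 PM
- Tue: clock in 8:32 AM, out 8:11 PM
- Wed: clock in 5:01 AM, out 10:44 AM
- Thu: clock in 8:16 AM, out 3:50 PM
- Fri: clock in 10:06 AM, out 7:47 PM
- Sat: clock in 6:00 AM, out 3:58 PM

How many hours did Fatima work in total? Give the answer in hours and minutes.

49 h 48 min

Mon: 10:40 AM–6:53 PM = 8 h 13 min; less 30 min break → 7 h 43 min
Tue: 8:32 AM–8:11 PM = 11 h 39 min; less 30 min break → 11 h 9 min
Wed: 5:01 AM–10:44 AM = 5 h 43 min; less 30 min break → 5 h 13 min
Thu: 8:16 AM–3:50 PM = 7 h 34 min; less 30 min break → 7 h 4 min
Fri: 10:06 AM–7:47 PM = 9 h 41 min; less 30 min break → 9 h 11 min
Sat: 6:00 AM–3:58 PM = 9 h 58 min; less 30 min break → 9 h 28 min
Total: 7 h 43 min + 11 h 9 min + 5 h 13 min + 7 h 4 min + 9 h 11 min + 9 h 28 min = 49 h 48 min.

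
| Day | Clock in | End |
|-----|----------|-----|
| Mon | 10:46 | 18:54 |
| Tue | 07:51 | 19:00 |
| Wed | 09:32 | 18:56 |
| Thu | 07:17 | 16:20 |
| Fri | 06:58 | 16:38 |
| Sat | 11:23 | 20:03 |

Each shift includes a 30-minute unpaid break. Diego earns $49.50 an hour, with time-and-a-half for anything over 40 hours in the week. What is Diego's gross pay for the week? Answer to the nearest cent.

Mon: 10:46–18:54 = 8 h 8 min; less 30 min break → 7 h 38 min
Tue: 07:51–19:00 = 11 h 9 min; less 30 min break → 10 h 39 min
Wed: 09:32–18:56 = 9 h 24 min; less 30 min break → 8 h 54 min
Thu: 07:17–16:20 = 9 h 3 min; less 30 min break → 8 h 33 min
Fri: 06:58–16:38 = 9 h 40 min; less 30 min break → 9 h 10 min
Sat: 11:23–20:03 = 8 h 40 min; less 30 min break → 8 h 10 min
Total worked: 53 h 4 min = 3184 min.
Regular 40 h 0 min = 2400 min at $49.50/h; overtime 13 h 4 min = 784 min at $74.25/h.
Pay = (2400 × $49.50 + 784 × $74.25) ÷ 60 = $2950.20.

$2950.20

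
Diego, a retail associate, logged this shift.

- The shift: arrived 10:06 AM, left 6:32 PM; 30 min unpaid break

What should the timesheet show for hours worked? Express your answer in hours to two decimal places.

7.93 hours

The shift: 10:06 AM–6:32 PM = 8 h 26 min; less 30 min break → 7 h 56 min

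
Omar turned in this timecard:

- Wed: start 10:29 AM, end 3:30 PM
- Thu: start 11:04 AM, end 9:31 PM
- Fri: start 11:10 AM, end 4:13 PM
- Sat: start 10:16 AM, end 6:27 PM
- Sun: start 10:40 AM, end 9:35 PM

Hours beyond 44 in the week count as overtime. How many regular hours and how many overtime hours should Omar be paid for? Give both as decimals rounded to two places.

Wed: 10:29 AM–3:30 PM = 5 h 1 min
Thu: 11:04 AM–9:31 PM = 10 h 27 min
Fri: 11:10 AM–4:13 PM = 5 h 3 min
Sat: 10:16 AM–6:27 PM = 8 h 11 min
Sun: 10:40 AM–9:35 PM = 10 h 55 min
Total worked: 39 h 37 min = 39.62 h.
Threshold 44 h → overtime 0 h 0 min, regular 39 h 37 min.

Regular 39.62 hours, overtime 0.00 hours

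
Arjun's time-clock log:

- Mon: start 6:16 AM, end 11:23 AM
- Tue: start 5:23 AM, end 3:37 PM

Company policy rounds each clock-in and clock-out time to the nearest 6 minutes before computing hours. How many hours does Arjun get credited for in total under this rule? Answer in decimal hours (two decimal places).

15.30 hours

Mon: in 6:16 AM→6:18 AM, out 11:23 AM→11:24 AM; 5 h 6 min
Tue: in 5:23 AM→5:24 AM, out 3:37 PM→3:36 PM; 10 h 12 min
Total credited: 15 h 18 min.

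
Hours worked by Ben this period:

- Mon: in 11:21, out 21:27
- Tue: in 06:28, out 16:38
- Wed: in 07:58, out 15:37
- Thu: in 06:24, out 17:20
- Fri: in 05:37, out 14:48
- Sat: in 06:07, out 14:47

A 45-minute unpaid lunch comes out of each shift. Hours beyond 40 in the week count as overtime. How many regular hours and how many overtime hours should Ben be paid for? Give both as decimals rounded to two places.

Mon: 11:21–21:27 = 10 h 6 min; less 45 min break → 9 h 21 min
Tue: 06:28–16:38 = 10 h 10 min; less 45 min break → 9 h 25 min
Wed: 07:58–15:37 = 7 h 39 min; less 45 min break → 6 h 54 min
Thu: 06:24–17:20 = 10 h 56 min; less 45 min break → 10 h 11 min
Fri: 05:37–14:48 = 9 h 11 min; less 45 min break → 8 h 26 min
Sat: 06:07–14:47 = 8 h 40 min; less 45 min break → 7 h 55 min
Total worked: 52 h 12 min = 52.20 h.
Threshold 40 h → overtime 12 h 12 min, regular 40 h 0 min.

Regular 40.00 hours, overtime 12.20 hours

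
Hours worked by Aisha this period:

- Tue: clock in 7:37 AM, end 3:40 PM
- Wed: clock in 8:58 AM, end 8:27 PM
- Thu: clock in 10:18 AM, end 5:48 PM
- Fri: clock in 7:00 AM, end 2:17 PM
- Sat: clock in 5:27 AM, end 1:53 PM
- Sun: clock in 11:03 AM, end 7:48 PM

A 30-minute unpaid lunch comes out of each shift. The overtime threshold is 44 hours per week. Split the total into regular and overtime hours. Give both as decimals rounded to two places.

Tue: 7:37 AM–3:40 PM = 8 h 3 min; less 30 min break → 7 h 33 min
Wed: 8:58 AM–8:27 PM = 11 h 29 min; less 30 min break → 10 h 59 min
Thu: 10:18 AM–5:48 PM = 7 h 30 min; less 30 min break → 7 h 0 min
Fri: 7:00 AM–2:17 PM = 7 h 17 min; less 30 min break → 6 h 47 min
Sat: 5:27 AM–1:53 PM = 8 h 26 min; less 30 min break → 7 h 56 min
Sun: 11:03 AM–7:48 PM = 8 h 45 min; less 30 min break → 8 h 15 min
Total worked: 48 h 30 min = 48.50 h.
Threshold 44 h → overtime 4 h 30 min, regular 44 h 0 min.

Regular 44.00 hours, overtime 4.50 hours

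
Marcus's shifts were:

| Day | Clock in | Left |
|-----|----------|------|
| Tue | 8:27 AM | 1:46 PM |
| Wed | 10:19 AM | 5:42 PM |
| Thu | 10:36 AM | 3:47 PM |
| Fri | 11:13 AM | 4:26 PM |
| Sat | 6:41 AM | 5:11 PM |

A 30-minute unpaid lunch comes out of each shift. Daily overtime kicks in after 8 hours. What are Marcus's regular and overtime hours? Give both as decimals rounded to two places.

Regular 29.10 hours, overtime 2.00 hours

Tue: 8:27 AM–1:46 PM = 5 h 19 min; less 30 min break → 4 h 49 min
Wed: 10:19 AM–5:42 PM = 7 h 23 min; less 30 min break → 6 h 53 min
Thu: 10:36 AM–3:47 PM = 5 h 11 min; less 30 min break → 4 h 41 min
Fri: 11:13 AM–4:26 PM = 5 h 13 min; less 30 min break → 4 h 43 min
Sat: 6:41 AM–5:11 PM = 10 h 30 min; less 30 min break → 10 h 0 min
Tue reg 4 h 49 min / OT 0 h 0 min; Wed reg 6 h 53 min / OT 0 h 0 min; Thu reg 4 h 41 min / OT 0 h 0 min; Fri reg 4 h 43 min / OT 0 h 0 min; Sat reg 8 h 0 min / OT 2 h 0 min.
Totals: regular 29 h 6 min, overtime 2 h 0 min.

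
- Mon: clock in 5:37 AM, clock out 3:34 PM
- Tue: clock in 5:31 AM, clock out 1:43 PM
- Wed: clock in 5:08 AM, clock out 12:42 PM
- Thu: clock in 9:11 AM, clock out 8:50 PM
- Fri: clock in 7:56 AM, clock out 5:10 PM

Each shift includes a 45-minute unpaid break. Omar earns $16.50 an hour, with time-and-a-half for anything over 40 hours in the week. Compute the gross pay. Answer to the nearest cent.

Mon: 5:37 AM–3:34 PM = 9 h 57 min; less 45 min break → 9 h 12 min
Tue: 5:31 AM–1:43 PM = 8 h 12 min; less 45 min break → 7 h 27 min
Wed: 5:08 AM–12:42 PM = 7 h 34 min; less 45 min break → 6 h 49 min
Thu: 9:11 AM–8:50 PM = 11 h 39 min; less 45 min break → 10 h 54 min
Fri: 7:56 AM–5:10 PM = 9 h 14 min; less 45 min break → 8 h 29 min
Total worked: 42 h 51 min = 2571 min.
Regular 40 h 0 min = 2400 min at $16.50/h; overtime 2 h 51 min = 171 min at $24.75/h.
Pay = (2400 × $16.50 + 171 × $24.75) ÷ 60 = $730.54.

$730.54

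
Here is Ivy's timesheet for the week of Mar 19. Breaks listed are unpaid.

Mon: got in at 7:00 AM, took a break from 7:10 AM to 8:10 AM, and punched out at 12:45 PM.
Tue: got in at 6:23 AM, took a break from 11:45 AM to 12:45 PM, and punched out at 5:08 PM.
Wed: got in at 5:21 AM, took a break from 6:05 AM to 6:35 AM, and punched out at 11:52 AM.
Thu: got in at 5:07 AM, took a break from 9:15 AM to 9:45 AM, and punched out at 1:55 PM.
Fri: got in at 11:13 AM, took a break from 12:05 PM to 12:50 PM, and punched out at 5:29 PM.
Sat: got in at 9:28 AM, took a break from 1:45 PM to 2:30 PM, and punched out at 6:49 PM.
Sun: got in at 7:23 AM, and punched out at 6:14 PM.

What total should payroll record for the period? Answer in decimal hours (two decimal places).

Mon: 7:00 AM–12:45 PM = 5 h 45 min; less 60 min break → 4 h 45 min
Tue: 6:23 AM–5:08 PM = 10 h 45 min; less 60 min break → 9 h 45 min
Wed: 5:21 AM–11:52 AM = 6 h 31 min; less 30 min break → 6 h 1 min
Thu: 5:07 AM–1:55 PM = 8 h 48 min; less 30 min break → 8 h 18 min
Fri: 11:13 AM–5:29 PM = 6 h 16 min; less 45 min break → 5 h 31 min
Sat: 9:28 AM–6:49 PM = 9 h 21 min; less 45 min break → 8 h 36 min
Sun: 7:23 AM–6:14 PM = 10 h 51 min
Total: 4 h 45 min + 9 h 45 min + 6 h 1 min + 8 h 18 min + 5 h 31 min + 8 h 36 min + 10 h 51 min = 53 h 47 min.

53.78 hours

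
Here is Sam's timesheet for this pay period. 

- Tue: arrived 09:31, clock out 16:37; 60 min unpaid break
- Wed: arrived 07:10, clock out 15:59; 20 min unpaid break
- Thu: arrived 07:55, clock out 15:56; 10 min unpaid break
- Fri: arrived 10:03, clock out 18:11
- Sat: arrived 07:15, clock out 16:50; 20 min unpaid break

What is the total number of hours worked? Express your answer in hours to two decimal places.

Tue: 09:31–16:37 = 7 h 6 min; less 60 min break → 6 h 6 min
Wed: 07:10–15:59 = 8 h 49 min; less 20 min break → 8 h 29 min
Thu: 07:55–15:56 = 8 h 1 min; less 10 min break → 7 h 51 min
Fri: 10:03–18:11 = 8 h 8 min
Sat: 07:15–16:50 = 9 h 35 min; less 20 min break → 9 h 15 min
Total: 6 h 6 min + 8 h 29 min + 7 h 51 min + 8 h 8 min + 9 h 15 min = 39 h 49 min.

39.82 hours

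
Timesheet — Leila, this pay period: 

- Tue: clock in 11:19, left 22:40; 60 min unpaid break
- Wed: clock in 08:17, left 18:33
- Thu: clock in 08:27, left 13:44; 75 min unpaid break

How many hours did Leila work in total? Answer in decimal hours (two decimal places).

24.65 hours

Tue: 11:19–22:40 = 11 h 21 min; less 60 min break → 10 h 21 min
Wed: 08:17–18:33 = 10 h 16 min
Thu: 08:27–13:44 = 5 h 17 min; less 75 min break → 4 h 2 min
Total: 10 h 21 min + 10 h 16 min + 4 h 2 min = 24 h 39 min.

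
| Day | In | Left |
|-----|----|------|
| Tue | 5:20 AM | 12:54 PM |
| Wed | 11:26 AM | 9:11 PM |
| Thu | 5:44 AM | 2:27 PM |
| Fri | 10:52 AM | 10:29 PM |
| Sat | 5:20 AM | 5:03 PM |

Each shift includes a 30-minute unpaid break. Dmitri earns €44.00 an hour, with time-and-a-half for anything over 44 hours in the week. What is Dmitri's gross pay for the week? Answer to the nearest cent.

€2125.20

Tue: 5:20 AM–12:54 PM = 7 h 34 min; less 30 min break → 7 h 4 min
Wed: 11:26 AM–9:11 PM = 9 h 45 min; less 30 min break → 9 h 15 min
Thu: 5:44 AM–2:27 PM = 8 h 43 min; less 30 min break → 8 h 13 min
Fri: 10:52 AM–10:29 PM = 11 h 37 min; less 30 min break → 11 h 7 min
Sat: 5:20 AM–5:03 PM = 11 h 43 min; less 30 min break → 11 h 13 min
Total worked: 46 h 52 min = 2812 min.
Regular 44 h 0 min = 2640 min at €44.00/h; overtime 2 h 52 min = 172 min at €66.00/h.
Pay = (2640 × €44.00 + 172 × €66.00) ÷ 60 = €2125.20.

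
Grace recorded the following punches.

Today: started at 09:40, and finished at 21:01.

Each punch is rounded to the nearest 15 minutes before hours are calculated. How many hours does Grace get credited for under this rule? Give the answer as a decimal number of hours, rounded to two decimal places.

Today: in 09:40→09:45, out 21:01→21:00; 11 h 15 min

11.25 hours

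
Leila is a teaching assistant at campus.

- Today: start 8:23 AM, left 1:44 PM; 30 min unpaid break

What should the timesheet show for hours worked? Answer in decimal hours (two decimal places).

Today: 8:23 AM–1:44 PM = 5 h 21 min; less 30 min break → 4 h 51 min

4.85 hours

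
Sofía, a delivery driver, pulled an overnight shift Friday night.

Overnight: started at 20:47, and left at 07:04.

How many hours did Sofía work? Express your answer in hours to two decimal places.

10.28 hours

Overnight: 20:47 → midnight = 3 h 13 min; midnight → 07:04 = 7 h 4 min; span 10 h 17 min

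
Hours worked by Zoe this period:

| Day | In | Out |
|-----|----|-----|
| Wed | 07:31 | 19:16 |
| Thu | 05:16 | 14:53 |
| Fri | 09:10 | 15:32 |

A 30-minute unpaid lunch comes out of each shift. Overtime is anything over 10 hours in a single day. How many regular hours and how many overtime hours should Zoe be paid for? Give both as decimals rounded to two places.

Regular 24.98 hours, overtime 1.25 hours

Wed: 07:31–19:16 = 11 h 45 min; less 30 min break → 11 h 15 min
Thu: 05:16–14:53 = 9 h 37 min; less 30 min break → 9 h 7 min
Fri: 09:10–15:32 = 6 h 22 min; less 30 min break → 5 h 52 min
Wed reg 10 h 0 min / OT 1 h 15 min; Thu reg 9 h 7 min / OT 0 h 0 min; Fri reg 5 h 52 min / OT 0 h 0 min.
Totals: regular 24 h 59 min, overtime 1 h 15 min.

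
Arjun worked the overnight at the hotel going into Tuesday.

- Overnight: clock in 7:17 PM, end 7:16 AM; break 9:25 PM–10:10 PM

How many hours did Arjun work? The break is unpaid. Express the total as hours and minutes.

Overnight: 7:17 PM → midnight = 4 h 43 min; midnight → 7:16 AM = 7 h 16 min; span 11 h 59 min; less 45 min break → 11 h 14 min

11 h 14 min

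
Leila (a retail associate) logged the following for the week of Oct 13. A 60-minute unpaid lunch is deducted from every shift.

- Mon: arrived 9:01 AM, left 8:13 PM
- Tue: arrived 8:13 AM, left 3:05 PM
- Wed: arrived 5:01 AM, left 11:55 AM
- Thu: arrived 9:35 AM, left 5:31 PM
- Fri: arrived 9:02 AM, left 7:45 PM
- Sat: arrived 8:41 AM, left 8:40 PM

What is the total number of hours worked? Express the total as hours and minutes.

Mon: 9:01 AM–8:13 PM = 11 h 12 min; less 60 min break → 10 h 12 min
Tue: 8:13 AM–3:05 PM = 6 h 52 min; less 60 min break → 5 h 52 min
Wed: 5:01 AM–11:55 AM = 6 h 54 min; less 60 min break → 5 h 54 min
Thu: 9:35 AM–5:31 PM = 7 h 56 min; less 60 min break → 6 h 56 min
Fri: 9:02 AM–7:45 PM = 10 h 43 min; less 60 min break → 9 h 43 min
Sat: 8:41 AM–8:40 PM = 11 h 59 min; less 60 min break → 10 h 59 min
Total: 10 h 12 min + 5 h 52 min + 5 h 54 min + 6 h 56 min + 9 h 43 min + 10 h 59 min = 49 h 36 min.

49 h 36 min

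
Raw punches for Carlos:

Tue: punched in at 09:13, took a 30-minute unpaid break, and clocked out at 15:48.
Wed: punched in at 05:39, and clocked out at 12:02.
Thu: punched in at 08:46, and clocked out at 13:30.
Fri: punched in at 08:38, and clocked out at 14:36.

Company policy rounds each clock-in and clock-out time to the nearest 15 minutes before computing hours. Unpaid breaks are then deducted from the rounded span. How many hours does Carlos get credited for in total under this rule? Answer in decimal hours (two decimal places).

Tue: in 09:13→09:15, out 15:48→15:45; 6 h 30 min − 30 min = 6 h 0 min
Wed: in 05:39→05:45, out 12:02→12:00; 6 h 15 min
Thu: in 08:46→08:45, out 13:30→13:30; 4 h 45 min
Fri: in 08:38→08:45, out 14:36→14:30; 5 h 45 min
Total credited: 22 h 45 min.

22.75 hours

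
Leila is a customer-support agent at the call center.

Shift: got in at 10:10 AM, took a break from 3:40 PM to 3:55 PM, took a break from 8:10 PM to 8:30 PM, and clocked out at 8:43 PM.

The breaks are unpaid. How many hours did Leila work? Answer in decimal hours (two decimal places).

9.97 hours

Shift: 10:10 AM–8:43 PM = 10 h 33 min; less 35 min break → 9 h 58 min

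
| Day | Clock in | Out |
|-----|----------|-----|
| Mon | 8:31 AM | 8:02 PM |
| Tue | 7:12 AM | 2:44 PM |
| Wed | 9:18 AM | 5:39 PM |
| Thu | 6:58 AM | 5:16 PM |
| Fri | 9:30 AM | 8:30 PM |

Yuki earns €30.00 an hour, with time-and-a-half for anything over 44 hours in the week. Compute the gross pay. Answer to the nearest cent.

€1531.50

Mon: 8:31 AM–8:02 PM = 11 h 31 min
Tue: 7:12 AM–2:44 PM = 7 h 32 min
Wed: 9:18 AM–5:39 PM = 8 h 21 min
Thu: 6:58 AM–5:16 PM = 10 h 18 min
Fri: 9:30 AM–8:30 PM = 11 h 0 min
Total worked: 48 h 42 min = 2922 min.
Regular 44 h 0 min = 2640 min at €30.00/h; overtime 4 h 42 min = 282 min at €45.00/h.
Pay = (2640 × €30.00 + 282 × €45.00) ÷ 60 = €1531.50.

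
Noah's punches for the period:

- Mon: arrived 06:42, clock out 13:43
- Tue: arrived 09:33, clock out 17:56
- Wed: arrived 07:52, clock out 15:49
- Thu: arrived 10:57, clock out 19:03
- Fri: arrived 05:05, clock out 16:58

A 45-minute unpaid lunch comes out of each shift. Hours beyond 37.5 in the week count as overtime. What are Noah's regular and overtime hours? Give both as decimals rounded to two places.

Mon: 06:42–13:43 = 7 h 1 min; less 45 min break → 6 h 16 min
Tue: 09:33–17:56 = 8 h 23 min; less 45 min break → 7 h 38 min
Wed: 07:52–15:49 = 7 h 57 min; less 45 min break → 7 h 12 min
Thu: 10:57–19:03 = 8 h 6 min; less 45 min break → 7 h 21 min
Fri: 05:05–16:58 = 11 h 53 min; less 45 min break → 11 h 8 min
Total worked: 39 h 35 min = 39.58 h.
Threshold 37.5 h → overtime 2 h 5 min, regular 37 h 30 min.

Regular 37.50 hours, overtime 2.08 hours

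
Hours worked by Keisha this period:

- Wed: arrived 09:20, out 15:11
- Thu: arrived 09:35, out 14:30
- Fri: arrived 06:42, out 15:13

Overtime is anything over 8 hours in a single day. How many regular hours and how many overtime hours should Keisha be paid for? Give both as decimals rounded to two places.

Regular 18.77 hours, overtime 0.52 hours

Wed: 09:20–15:11 = 5 h 51 min
Thu: 09:35–14:30 = 4 h 55 min
Fri: 06:42–15:13 = 8 h 31 min
Wed reg 5 h 51 min / OT 0 h 0 min; Thu reg 4 h 55 min / OT 0 h 0 min; Fri reg 8 h 0 min / OT 0 h 31 min.
Totals: regular 18 h 46 min, overtime 0 h 31 min.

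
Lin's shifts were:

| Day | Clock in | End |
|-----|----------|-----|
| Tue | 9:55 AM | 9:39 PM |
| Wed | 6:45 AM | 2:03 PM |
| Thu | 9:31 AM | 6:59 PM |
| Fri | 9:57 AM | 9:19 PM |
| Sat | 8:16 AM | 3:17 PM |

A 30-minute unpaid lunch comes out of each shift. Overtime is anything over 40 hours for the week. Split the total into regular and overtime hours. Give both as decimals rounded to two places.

Tue: 9:55 AM–9:39 PM = 11 h 44 min; less 30 min break → 11 h 14 min
Wed: 6:45 AM–2:03 PM = 7 h 18 min; less 30 min break → 6 h 48 min
Thu: 9:31 AM–6:59 PM = 9 h 28 min; less 30 min break → 8 h 58 min
Fri: 9:57 AM–9:19 PM = 11 h 22 min; less 30 min break → 10 h 52 min
Sat: 8:16 AM–3:17 PM = 7 h 1 min; less 30 min break → 6 h 31 min
Total worked: 44 h 23 min = 44.38 h.
Threshold 40 h → overtime 4 h 23 min, regular 40 h 0 min.

Regular 40.00 hours, overtime 4.38 hours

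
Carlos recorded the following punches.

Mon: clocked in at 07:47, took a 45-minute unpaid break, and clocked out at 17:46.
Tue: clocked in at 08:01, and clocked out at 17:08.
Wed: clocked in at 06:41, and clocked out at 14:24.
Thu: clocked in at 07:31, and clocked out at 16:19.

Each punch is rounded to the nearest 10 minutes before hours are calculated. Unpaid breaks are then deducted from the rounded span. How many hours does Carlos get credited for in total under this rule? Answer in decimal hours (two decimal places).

Mon: in 07:47→07:50, out 17:46→17:50; 10 h 0 min − 45 min = 9 h 15 min
Tue: in 08:01→08:00, out 17:08→17:10; 9 h 10 min
Wed: in 06:41→06:40, out 14:24→14:20; 7 h 40 min
Thu: in 07:31→07:30, out 16:19→16:20; 8 h 50 min
Total credited: 34 h 55 min.

34.92 hours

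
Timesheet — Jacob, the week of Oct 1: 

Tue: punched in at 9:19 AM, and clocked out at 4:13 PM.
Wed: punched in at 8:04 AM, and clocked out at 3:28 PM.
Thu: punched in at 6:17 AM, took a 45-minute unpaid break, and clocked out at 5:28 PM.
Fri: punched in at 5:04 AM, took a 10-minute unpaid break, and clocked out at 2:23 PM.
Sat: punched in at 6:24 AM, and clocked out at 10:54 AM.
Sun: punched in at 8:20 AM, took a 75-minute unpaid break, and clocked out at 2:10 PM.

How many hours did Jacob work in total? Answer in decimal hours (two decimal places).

42.97 hours

Tue: 9:19 AM–4:13 PM = 6 h 54 min
Wed: 8:04 AM–3:28 PM = 7 h 24 min
Thu: 6:17 AM–5:28 PM = 11 h 11 min; less 45 min break → 10 h 26 min
Fri: 5:04 AM–2:23 PM = 9 h 19 min; less 10 min break → 9 h 9 min
Sat: 6:24 AM–10:54 AM = 4 h 30 min
Sun: 8:20 AM–2:10 PM = 5 h 50 min; less 75 min break → 4 h 35 min
Total: 6 h 54 min + 7 h 24 min + 10 h 26 min + 9 h 9 min + 4 h 30 min + 4 h 35 min = 42 h 58 min.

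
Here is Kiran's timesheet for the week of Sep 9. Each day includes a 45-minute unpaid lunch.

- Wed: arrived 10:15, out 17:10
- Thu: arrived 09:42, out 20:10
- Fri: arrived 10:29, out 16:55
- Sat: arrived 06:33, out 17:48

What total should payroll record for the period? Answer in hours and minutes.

Wed: 10:15–17:10 = 6 h 55 min; less 45 min break → 6 h 10 min
Thu: 09:42–20:10 = 10 h 28 min; less 45 min break → 9 h 43 min
Fri: 10:29–16:55 = 6 h 26 min; less 45 min break → 5 h 41 min
Sat: 06:33–17:48 = 11 h 15 min; less 45 min break → 10 h 30 min
Total: 6 h 10 min + 9 h 43 min + 5 h 41 min + 10 h 30 min = 32 h 4 min.

32 h 4 min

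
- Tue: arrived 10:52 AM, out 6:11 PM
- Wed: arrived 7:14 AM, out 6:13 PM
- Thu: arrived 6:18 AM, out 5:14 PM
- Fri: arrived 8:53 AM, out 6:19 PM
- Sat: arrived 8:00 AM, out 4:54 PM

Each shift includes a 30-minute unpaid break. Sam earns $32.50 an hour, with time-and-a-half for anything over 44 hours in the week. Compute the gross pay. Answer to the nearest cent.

$1482.00

Tue: 10:52 AM–6:11 PM = 7 h 19 min; less 30 min break → 6 h 49 min
Wed: 7:14 AM–6:13 PM = 10 h 59 min; less 30 min break → 10 h 29 min
Thu: 6:18 AM–5:14 PM = 10 h 56 min; less 30 min break → 10 h 26 min
Fri: 8:53 AM–6:19 PM = 9 h 26 min; less 30 min break → 8 h 56 min
Sat: 8:00 AM–4:54 PM = 8 h 54 min; less 30 min break → 8 h 24 min
Total worked: 45 h 4 min = 2704 min.
Regular 44 h 0 min = 2640 min at $32.50/h; overtime 1 h 4 min = 64 min at $48.75/h.
Pay = (2640 × $32.50 + 64 × $48.75) ÷ 60 = $1482.00.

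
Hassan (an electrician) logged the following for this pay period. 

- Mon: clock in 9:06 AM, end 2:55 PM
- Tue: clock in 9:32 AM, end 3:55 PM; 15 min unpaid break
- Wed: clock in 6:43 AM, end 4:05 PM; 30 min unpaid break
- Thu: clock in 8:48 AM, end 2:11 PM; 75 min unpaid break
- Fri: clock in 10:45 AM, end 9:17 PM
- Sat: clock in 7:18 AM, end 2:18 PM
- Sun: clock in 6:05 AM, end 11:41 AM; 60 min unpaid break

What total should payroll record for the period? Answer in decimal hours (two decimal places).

47.08 hours

Mon: 9:06 AM–2:55 PM = 5 h 49 min
Tue: 9:32 AM–3:55 PM = 6 h 23 min; less 15 min break → 6 h 8 min
Wed: 6:43 AM–4:05 PM = 9 h 22 min; less 30 min break → 8 h 52 min
Thu: 8:48 AM–2:11 PM = 5 h 23 min; less 75 min break → 4 h 8 min
Fri: 10:45 AM–9:17 PM = 10 h 32 min
Sat: 7:18 AM–2:18 PM = 7 h 0 min
Sun: 6:05 AM–11:41 AM = 5 h 36 min; less 60 min break → 4 h 36 min
Total: 5 h 49 min + 6 h 8 min + 8 h 52 min + 4 h 8 min + 10 h 32 min + 7 h 0 min + 4 h 36 min = 47 h 5 min.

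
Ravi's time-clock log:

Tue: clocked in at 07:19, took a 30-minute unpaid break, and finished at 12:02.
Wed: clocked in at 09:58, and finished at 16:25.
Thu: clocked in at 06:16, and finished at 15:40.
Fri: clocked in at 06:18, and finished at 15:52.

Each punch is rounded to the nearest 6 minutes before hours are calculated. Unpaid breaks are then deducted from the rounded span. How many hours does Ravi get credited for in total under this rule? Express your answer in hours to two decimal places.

Tue: in 07:19→07:18, out 12:02→12:00; 4 h 42 min − 30 min = 4 h 12 min
Wed: in 09:58→10:00, out 16:25→16:24; 6 h 24 min
Thu: in 06:16→06:18, out 15:40→15:42; 9 h 24 min
Fri: in 06:18→06:18, out 15:52→15:54; 9 h 36 min
Total credited: 29 h 36 min.

29.60 hours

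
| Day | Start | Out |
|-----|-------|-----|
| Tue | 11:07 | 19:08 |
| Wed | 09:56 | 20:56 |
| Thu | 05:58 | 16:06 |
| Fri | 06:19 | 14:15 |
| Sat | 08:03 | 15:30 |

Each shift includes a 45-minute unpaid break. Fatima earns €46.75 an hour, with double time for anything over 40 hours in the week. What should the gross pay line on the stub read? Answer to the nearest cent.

Tue: 11:07–19:08 = 8 h 1 min; less 45 min break → 7 h 16 min
Wed: 09:56–20:56 = 11 h 0 min; less 45 min break → 10 h 15 min
Thu: 05:58–16:06 = 10 h 8 min; less 45 min break → 9 h 23 min
Fri: 06:19–14:15 = 7 h 56 min; less 45 min break → 7 h 11 min
Sat: 08:03–15:30 = 7 h 27 min; less 45 min break → 6 h 42 min
Total worked: 40 h 47 min = 2447 min.
Regular 40 h 0 min = 2400 min at €46.75/h; overtime 0 h 47 min = 47 min at €93.50/h.
Pay = (2400 × €46.75 + 47 × €93.50) ÷ 60 = €1943.24.

€1943.24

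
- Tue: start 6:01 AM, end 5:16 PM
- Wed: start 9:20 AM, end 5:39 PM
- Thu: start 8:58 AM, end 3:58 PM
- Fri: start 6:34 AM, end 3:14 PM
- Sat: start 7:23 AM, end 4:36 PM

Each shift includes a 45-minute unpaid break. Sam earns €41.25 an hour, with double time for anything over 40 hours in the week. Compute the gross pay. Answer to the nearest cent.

€1707.75

Tue: 6:01 AM–5:16 PM = 11 h 15 min; less 45 min break → 10 h 30 min
Wed: 9:20 AM–5:39 PM = 8 h 19 min; less 45 min break → 7 h 34 min
Thu: 8:58 AM–3:58 PM = 7 h 0 min; less 45 min break → 6 h 15 min
Fri: 6:34 AM–3:14 PM = 8 h 40 min; less 45 min break → 7 h 55 min
Sat: 7:23 AM–4:36 PM = 9 h 13 min; less 45 min break → 8 h 28 min
Total worked: 40 h 42 min = 2442 min.
Regular 40 h 0 min = 2400 min at €41.25/h; overtime 0 h 42 min = 42 min at €82.50/h.
Pay = (2400 × €41.25 + 42 × €82.50) ÷ 60 = €1707.75.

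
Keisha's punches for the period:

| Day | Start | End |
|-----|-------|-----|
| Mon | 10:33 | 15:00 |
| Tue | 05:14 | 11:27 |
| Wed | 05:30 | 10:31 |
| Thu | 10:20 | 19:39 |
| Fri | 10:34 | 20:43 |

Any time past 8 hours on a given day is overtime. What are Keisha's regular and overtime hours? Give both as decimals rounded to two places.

Regular 31.68 hours, overtime 3.47 hours

Mon: 10:33–15:00 = 4 h 27 min
Tue: 05:14–11:27 = 6 h 13 min
Wed: 05:30–10:31 = 5 h 1 min
Thu: 10:20–19:39 = 9 h 19 min
Fri: 10:34–20:43 = 10 h 9 min
Mon reg 4 h 27 min / OT 0 h 0 min; Tue reg 6 h 13 min / OT 0 h 0 min; Wed reg 5 h 1 min / OT 0 h 0 min; Thu reg 8 h 0 min / OT 1 h 19 min; Fri reg 8 h 0 min / OT 2 h 9 min.
Totals: regular 31 h 41 min, overtime 3 h 28 min.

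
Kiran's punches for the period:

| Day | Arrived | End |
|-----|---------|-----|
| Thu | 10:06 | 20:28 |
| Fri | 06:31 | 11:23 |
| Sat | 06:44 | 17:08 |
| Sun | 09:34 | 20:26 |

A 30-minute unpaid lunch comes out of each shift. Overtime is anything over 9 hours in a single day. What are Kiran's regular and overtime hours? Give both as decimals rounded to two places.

Regular 31.37 hours, overtime 3.13 hours

Thu: 10:06–20:28 = 10 h 22 min; less 30 min break → 9 h 52 min
Fri: 06:31–11:23 = 4 h 52 min; less 30 min break → 4 h 22 min
Sat: 06:44–17:08 = 10 h 24 min; less 30 min break → 9 h 54 min
Sun: 09:34–20:26 = 10 h 52 min; less 30 min break → 10 h 22 min
Thu reg 9 h 0 min / OT 0 h 52 min; Fri reg 4 h 22 min / OT 0 h 0 min; Sat reg 9 h 0 min / OT 0 h 54 min; Sun reg 9 h 0 min / OT 1 h 22 min.
Totals: regular 31 h 22 min, overtime 3 h 8 min.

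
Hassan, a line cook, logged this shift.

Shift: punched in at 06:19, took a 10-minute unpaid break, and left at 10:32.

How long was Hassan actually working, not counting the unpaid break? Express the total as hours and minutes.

Shift: 06:19–10:32 = 4 h 13 min; less 10 min break → 4 h 3 min

4 h 3 min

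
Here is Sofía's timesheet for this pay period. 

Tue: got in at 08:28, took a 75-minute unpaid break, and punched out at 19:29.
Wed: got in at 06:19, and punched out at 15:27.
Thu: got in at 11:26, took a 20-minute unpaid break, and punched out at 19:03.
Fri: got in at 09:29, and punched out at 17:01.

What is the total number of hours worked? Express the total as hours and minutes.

Tue: 08:28–19:29 = 11 h 1 min; less 75 min break → 9 h 46 min
Wed: 06:19–15:27 = 9 h 8 min
Thu: 11:26–19:03 = 7 h 37 min; less 20 min break → 7 h 17 min
Fri: 09:29–17:01 = 7 h 32 min
Total: 9 h 46 min + 9 h 8 min + 7 h 17 min + 7 h 32 min = 33 h 43 min.

33 h 43 min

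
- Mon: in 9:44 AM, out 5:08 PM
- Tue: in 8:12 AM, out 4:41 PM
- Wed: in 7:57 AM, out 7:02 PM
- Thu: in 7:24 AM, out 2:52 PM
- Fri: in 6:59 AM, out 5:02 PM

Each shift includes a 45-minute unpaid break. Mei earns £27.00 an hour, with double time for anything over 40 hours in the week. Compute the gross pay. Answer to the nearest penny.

£1119.60

Mon: 9:44 AM–5:08 PM = 7 h 24 min; less 45 min break → 6 h 39 min
Tue: 8:12 AM–4:41 PM = 8 h 29 min; less 45 min break → 7 h 44 min
Wed: 7:57 AM–7:02 PM = 11 h 5 min; less 45 min break → 10 h 20 min
Thu: 7:24 AM–2:52 PM = 7 h 28 min; less 45 min break → 6 h 43 min
Fri: 6:59 AM–5:02 PM = 10 h 3 min; less 45 min break → 9 h 18 min
Total worked: 40 h 44 min = 2444 min.
Regular 40 h 0 min = 2400 min at £27.00/h; overtime 0 h 44 min = 44 min at £54.00/h.
Pay = (2400 × £27.00 + 44 × £54.00) ÷ 60 = £1119.60.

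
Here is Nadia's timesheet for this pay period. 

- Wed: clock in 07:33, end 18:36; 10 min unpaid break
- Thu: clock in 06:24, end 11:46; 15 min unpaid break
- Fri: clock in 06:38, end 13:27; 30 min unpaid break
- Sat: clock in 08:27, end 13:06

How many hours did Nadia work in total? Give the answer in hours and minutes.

Wed: 07:33–18:36 = 11 h 3 min; less 10 min break → 10 h 53 min
Thu: 06:24–11:46 = 5 h 22 min; less 15 min break → 5 h 7 min
Fri: 06:38–13:27 = 6 h 49 min; less 30 min break → 6 h 19 min
Sat: 08:27–13:06 = 4 h 39 min
Total: 10 h 53 min + 5 h 7 min + 6 h 19 min + 4 h 39 min = 26 h 58 min.

26 h 58 min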